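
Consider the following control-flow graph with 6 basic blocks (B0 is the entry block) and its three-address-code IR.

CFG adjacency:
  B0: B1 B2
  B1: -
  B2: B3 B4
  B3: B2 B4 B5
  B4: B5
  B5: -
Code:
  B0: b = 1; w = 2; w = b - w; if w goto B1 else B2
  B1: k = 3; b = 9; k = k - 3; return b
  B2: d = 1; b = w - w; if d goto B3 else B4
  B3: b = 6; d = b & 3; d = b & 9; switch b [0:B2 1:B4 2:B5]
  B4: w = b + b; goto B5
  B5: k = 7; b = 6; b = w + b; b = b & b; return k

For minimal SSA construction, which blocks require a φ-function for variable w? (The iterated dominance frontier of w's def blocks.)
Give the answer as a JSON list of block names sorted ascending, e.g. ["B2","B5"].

Answer: ["B5"]

Derivation:
idom tree: B1←B0 B2←B0 B3←B2 B4←B2 B5←B2
Dom∩ at merges:
  B2: preds {B0,B3}: {B0} ∩ {B0,B2,B3} = {B0}; idom=B0
  B4: preds {B2,B3}: {B0,B2} ∩ {B0,B2,B3} = {B0,B2}; idom=B2
  B5: preds {B3,B4}: {B0,B2,B3} ∩ {B0,B2,B4} = {B0,B2}; idom=B2

DF derivation:
  B2←B0: walk · to B0
  B2←B3: walk B3→B2 to B0
  B4←B2: walk · to B2
  B4←B3: walk B3 to B2
  B5←B3: walk B3 to B2
  B5←B4: walk B4 to B2
  DF(B0)=∅
  DF(B1)=∅
  DF(B2)={B2}
  DF(B3)={B2,B4,B5}
  DF(B4)={B5}
  DF(B5)=∅

φ for w: defs {B0,B4}
  DF⁺ = {B5}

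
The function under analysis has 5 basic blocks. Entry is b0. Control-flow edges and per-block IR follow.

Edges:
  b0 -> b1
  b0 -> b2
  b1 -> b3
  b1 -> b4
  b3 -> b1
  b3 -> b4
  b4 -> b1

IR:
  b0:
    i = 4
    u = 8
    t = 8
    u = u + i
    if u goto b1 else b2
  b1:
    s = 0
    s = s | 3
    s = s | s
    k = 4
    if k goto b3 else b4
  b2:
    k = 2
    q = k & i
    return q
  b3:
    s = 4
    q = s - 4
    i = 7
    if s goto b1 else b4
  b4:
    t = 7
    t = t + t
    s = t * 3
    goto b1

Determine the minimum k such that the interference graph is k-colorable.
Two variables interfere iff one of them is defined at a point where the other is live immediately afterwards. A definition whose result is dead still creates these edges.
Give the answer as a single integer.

Block summaries:
  b0: def={i,t,u} ue=∅
  b1: def={k,s} ue=∅
  b2: def={k,q} ue={i}
  b3: def={i,q,s} ue=∅
  b4: def={s,t} ue=∅

Liveness:
  b0 li=∅ lo={i}
  b1 li=∅ lo=∅
  b2 li={i} lo=∅
  b3 li=∅ lo=∅
  b4 li=∅ lo=∅

Interfere edges:
  i — {k,s,t,u}
  k — {i}
  q — {s}
  s — {i,q}
  t — {i,u}
  u — {i,t}

Registers:
  clique {i,t,u} ⇒ need ≥ 3
  assign i→c0 k→c1 q→c0 s→c1 t→c1 u→c2 — no edge inside a register ⇒ χ ≤ 3
  χ = 3

Answer: 3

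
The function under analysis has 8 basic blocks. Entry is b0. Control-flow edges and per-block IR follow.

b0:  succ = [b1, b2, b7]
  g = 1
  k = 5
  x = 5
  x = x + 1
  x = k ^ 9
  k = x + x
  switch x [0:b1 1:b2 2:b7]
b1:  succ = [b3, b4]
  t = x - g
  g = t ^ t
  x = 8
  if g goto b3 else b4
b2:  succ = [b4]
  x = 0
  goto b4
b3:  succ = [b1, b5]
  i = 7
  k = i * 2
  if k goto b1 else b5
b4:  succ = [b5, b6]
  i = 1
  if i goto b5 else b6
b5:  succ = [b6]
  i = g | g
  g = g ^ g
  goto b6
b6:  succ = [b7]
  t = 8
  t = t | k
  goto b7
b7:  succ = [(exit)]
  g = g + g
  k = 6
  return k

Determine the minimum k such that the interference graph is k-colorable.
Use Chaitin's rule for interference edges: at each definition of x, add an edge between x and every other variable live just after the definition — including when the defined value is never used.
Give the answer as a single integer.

Answer: 4

Derivation:
Block summaries:
  b0: {g,k,x} / ∅
  b1: {g,t,x} / {g,x}
  b2: {x} / ∅
  b3: {i,k} / ∅
  b4: {i} / ∅
  b5: {g,i} / {g}
  b6: {t} / {k}
  b7: {g,k} / {g}

Liveness:
  b0: in=∅ out={g,k,x}
  b1: in={g,k,x} out={g,k,x}
  b2: in={g,k} out={g,k}
  b3: in={g,x} out={g,k,x}
  b4: in={g,k} out={g,k}
  b5: in={g,k} out={g,k}
  b6: in={g,k} out={g}
  b7: in={g} out=∅

Interference:
  g: {i,k,t,x}
  i: {g,k,x}
  k: {g,i,t,x}
  t: {g,k}
  x: {g,i,k}

Registers:
  clique {g,i,k,x} ⇒ need ≥ 4
  assign g→r0 i→r2 k→r1 t→r2 x→r3 — no edge inside a register ⇒ χ ≤ 4
  χ = 4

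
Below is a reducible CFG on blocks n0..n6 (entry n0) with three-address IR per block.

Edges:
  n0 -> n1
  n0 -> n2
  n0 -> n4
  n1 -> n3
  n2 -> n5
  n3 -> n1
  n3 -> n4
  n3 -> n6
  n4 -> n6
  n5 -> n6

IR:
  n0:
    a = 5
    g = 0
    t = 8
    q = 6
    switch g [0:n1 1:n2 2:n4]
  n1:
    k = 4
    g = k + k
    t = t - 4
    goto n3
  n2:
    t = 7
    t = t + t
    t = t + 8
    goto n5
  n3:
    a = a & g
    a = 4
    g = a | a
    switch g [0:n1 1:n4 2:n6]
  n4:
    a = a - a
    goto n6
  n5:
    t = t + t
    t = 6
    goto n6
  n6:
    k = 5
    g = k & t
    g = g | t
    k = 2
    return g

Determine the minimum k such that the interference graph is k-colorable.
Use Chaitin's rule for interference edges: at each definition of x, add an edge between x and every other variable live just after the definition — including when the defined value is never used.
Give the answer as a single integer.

Per-block:
  n0: def={a,g,q,t} ue=∅
  n1: def={g,k,t} ue={t}
  n2: def={t} ue=∅
  n3: def={a,g} ue={a,g}
  n4: def={a} ue={a}
  n5: def={t} ue={t}
  n6: def={g,k} ue={t}

Live sets:
  n0: in=∅ out={a,t}
  n1: in={a,t} out={a,g,t}
  n2: in=∅ out={t}
  n3: in={a,g,t} out={a,t}
  n4: in={a,t} out={t}
  n5: in={t} out={t}
  n6: in={t} out=∅

Conflict graph:
  a — {g,k,q,t}
  g — {a,k,q,t}
  k — {a,g,t}
  q — {a,g,t}
  t — {a,g,k,q}

Colouring:
  {a,g,k,t} pairwise interfere (4-clique) ⇒ χ ≥ 4
  4-colouring: r0={a}  r1={g}  r2={t}  r3={k,q}
  χ = 4

Answer: 4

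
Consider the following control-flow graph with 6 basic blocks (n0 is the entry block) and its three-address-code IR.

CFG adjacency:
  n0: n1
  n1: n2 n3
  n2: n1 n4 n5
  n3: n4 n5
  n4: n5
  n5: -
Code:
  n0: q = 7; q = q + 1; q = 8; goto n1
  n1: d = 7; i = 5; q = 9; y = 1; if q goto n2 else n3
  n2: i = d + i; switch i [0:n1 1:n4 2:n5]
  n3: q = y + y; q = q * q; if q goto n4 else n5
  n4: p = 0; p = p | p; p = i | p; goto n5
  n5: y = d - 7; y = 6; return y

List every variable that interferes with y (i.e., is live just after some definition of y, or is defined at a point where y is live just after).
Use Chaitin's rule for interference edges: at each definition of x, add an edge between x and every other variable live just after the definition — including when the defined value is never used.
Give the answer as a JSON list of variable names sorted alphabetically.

Answer: ["d", "i", "q"]

Working:
Block summaries:
  n0: {q} / ∅
  n1: {d,i,q,y} / ∅
  n2: {i} / {d,i}
  n3: {q} / {y}
  n4: {p} / {i}
  n5: {y} / {d}

Liveness:
  live n0: ∅→∅
  live n1: ∅→{d,i,y}
  live n2: {d,i}→{d,i}
  live n3: {d,i,y}→{d,i}
  live n4: {d,i}→{d}
  live n5: {d}→∅

Conflict graph:
  d — {i,p,q,y}
  i — {d,p,q,y}
  p — {d,i}
  q — {d,i,y}
  y — {d,i,q}

N(y) = ["d", "i", "q"]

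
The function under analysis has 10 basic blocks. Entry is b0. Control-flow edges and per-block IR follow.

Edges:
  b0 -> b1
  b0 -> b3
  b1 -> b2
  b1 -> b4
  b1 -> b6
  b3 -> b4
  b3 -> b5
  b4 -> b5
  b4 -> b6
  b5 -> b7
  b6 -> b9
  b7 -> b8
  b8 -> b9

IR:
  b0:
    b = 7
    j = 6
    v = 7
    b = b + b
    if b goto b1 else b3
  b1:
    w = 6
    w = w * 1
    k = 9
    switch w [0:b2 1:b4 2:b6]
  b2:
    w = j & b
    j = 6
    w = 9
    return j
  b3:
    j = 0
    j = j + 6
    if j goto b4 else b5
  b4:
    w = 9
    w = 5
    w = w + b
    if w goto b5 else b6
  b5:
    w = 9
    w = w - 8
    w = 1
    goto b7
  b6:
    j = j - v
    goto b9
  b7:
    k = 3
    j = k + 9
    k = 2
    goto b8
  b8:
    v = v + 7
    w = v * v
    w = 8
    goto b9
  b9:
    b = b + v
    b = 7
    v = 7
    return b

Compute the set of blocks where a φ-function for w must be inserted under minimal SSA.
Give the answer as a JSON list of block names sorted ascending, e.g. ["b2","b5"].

idom tree: b1←b0 b2←b1 b3←b0 b4←b0 b5←b0 b6←b0 b7←b5 b8←b7 b9←b0
Dom at joins:
  b4: preds {b1,b3}: {b0,b1} ∩ {b0,b3} = {b0}; idom=b0
  b5: preds {b3,b4}: {b0,b3} ∩ {b0,b4} = {b0}; idom=b0
  b6: preds {b1,b4}: {b0,b1} ∩ {b0,b4} = {b0}; idom=b0
  b9: preds {b6,b8}: {b0,b6} ∩ {b0,b5,b7,b8} = {b0}; idom=b0

DF derivation:
  join b4 pred b1: b1 stop@b0
  join b4 pred b3: b3 stop@b0
  join b5 pred b3: b3 stop@b0
  join b5 pred b4: b4 stop@b0
  join b6 pred b1: b1 stop@b0
  join b6 pred b4: b4 stop@b0
  join b9 pred b6: b6 stop@b0
  join b9 pred b8: b8→b7→b5 stop@b0
  b0: DF=∅
  b1: DF={b4,b6}
  b2: DF=∅
  b3: DF={b4,b5}
  b4: DF={b5,b6}
  b5: DF={b9}
  b6: DF={b9}
  b7: DF={b9}
  b8: DF={b9}
  b9: DF=∅

φ for w: defs {b1,b2,b4,b5,b8}
  DF⁺ = {b4,b5,b6,b9}

Answer: ["b4", "b5", "b6", "b9"]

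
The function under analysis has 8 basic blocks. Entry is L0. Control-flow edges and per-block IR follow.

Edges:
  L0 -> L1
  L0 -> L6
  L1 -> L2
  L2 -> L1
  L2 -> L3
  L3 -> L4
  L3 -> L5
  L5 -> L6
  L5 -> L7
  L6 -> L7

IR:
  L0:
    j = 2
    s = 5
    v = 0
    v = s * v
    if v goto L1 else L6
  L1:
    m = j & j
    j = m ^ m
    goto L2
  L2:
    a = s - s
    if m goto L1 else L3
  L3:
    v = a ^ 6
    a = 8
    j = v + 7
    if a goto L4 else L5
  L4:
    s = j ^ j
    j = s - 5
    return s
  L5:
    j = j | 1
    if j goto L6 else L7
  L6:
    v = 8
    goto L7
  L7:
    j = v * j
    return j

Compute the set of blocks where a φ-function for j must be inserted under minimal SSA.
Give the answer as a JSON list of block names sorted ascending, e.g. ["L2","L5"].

Answer: ["L1", "L6", "L7"]

Analysis:
idom tree: L1←L0 L2←L1 L3←L2 L4←L3 L5←L3 L6←L0 L7←L0
Join-block Dom:
  L1: preds {L0,L2}: {L0} ∩ {L0,L1,L2} = {L0}; idom=L0
  L6: preds {L0,L5}: {L0} ∩ {L0,L1,L2,L3,L5} = {L0}; idom=L0
  L7: preds {L5,L6}: {L0,L1,L2,L3,L5} ∩ {L0,L6} = {L0}; idom=L0

Frontier:
  L1←L0: walk · to L0
  L1←L2: walk L2→L1 to L0
  L6←L0: walk · to L0
  L6←L5: walk L5→L3→L2→L1 to L0
  L7←L5: walk L5→L3→L2→L1 to L0
  L7←L6: walk L6 to L0
  L0: DF=∅
  L1: DF={L1,L6,L7}
  L2: DF={L1,L6,L7}
  L3: DF={L6,L7}
  L4: DF=∅
  L5: DF={L6,L7}
  L6: DF={L7}
  L7: DF=∅

φ for j: defs {L0,L1,L3,L4,L5,L7}
  DF⁺ = {L1,L6,L7}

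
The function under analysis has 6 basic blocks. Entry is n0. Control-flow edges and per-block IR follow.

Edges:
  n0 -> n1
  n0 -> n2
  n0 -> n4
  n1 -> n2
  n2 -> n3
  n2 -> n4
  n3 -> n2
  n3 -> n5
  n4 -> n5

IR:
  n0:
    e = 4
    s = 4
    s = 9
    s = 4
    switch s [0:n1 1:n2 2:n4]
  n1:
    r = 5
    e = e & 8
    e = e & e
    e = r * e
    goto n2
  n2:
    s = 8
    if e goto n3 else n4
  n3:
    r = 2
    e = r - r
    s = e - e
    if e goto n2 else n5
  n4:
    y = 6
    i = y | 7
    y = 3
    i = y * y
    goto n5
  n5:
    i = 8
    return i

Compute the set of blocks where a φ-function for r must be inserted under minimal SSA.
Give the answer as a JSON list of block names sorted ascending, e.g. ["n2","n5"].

Answer: ["n2", "n4", "n5"]

Working:
idom tree: n1←n0 n2←n0 n3←n2 n4←n0 n5←n0
Dom at joins:
  n2: preds {n0,n1,n3}: {n0} ∩ {n0,n1} ∩ {n0,n2,n3} = {n0}; idom=n0
  n4: preds {n0,n2}: {n0} ∩ {n0,n2} = {n0}; idom=n0
  n5: preds {n3,n4}: {n0,n2,n3} ∩ {n0,n4} = {n0}; idom=n0

Frontier:
  join n2 pred n0: · stop@n0
  join n2 pred n1: n1 stop@n0
  join n2 pred n3: n3→n2 stop@n0
  join n4 pred n0: · stop@n0
  join n4 pred n2: n2 stop@n0
  join n5 pred n3: n3→n2 stop@n0
  join n5 pred n4: n4 stop@n0
  DF(n0)=∅
  DF(n1)={n2}
  DF(n2)={n2,n4,n5}
  DF(n3)={n2,n5}
  DF(n4)={n5}
  DF(n5)=∅

φ for r: defs {n1,n3}
  DF⁺ = {n2,n4,n5}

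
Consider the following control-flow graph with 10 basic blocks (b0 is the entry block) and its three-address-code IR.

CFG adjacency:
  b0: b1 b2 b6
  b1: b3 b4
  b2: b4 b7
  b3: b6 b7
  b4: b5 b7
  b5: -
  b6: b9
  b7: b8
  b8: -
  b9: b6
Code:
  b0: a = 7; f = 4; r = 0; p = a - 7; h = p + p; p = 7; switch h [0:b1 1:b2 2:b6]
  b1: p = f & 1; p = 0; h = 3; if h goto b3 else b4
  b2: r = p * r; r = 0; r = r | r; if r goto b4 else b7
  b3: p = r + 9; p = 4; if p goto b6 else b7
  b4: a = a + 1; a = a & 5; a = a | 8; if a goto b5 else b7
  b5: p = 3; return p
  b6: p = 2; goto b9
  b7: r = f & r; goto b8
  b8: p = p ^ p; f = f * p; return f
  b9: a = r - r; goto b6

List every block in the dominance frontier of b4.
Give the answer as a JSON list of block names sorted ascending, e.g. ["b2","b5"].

Answer: ["b7"]

Analysis:
idom tree: b1←b0 b2←b0 b3←b1 b4←b0 b5←b4 b6←b0 b7←b0 b8←b7 b9←b6
Dom at joins:
  b4: preds {b1,b2}: {b0,b1} ∩ {b0,b2} = {b0}; idom=b0
  b6: preds {b0,b3,b9}: {b0} ∩ {b0,b1,b3} ∩ {b0,b6,b9} = {b0}; idom=b0
  b7: preds {b2,b3,b4}: {b0,b2} ∩ {b0,b1,b3} ∩ {b0,b4} = {b0}; idom=b0

Frontier:
  join b4 pred b1: b1 stop@b0
  join b4 pred b2: b2 stop@b0
  join b6 pred b0: · stop@b0
  join b6 pred b3: b3→b1 stop@b0
  join b6 pred b9: b9→b6 stop@b0
  join b7 pred b2: b2 stop@b0
  join b7 pred b3: b3→b1 stop@b0
  join b7 pred b4: b4 stop@b0
  b0 → ∅
  b1 → {b4,b6,b7}
  b2 → {b4,b7}
  b3 → {b6,b7}
  b4 → {b7}
  b5 → ∅
  b6 → {b6}
  b7 → ∅
  b8 → ∅
  b9 → {b6}

DF(b4) = ["b7"]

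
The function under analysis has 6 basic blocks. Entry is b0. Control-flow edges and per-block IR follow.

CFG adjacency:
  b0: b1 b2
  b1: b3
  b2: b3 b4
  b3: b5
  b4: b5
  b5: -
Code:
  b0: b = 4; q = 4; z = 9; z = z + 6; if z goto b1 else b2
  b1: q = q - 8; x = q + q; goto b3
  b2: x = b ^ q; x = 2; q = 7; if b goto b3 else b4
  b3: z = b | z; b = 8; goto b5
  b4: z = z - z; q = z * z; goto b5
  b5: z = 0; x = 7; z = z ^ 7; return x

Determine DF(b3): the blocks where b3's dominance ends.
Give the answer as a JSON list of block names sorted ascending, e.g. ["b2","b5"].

idom tree: b1←b0 b2←b0 b3←b0 b4←b2 b5←b0
Join-block Dom:
  b3: preds {b1,b2}: {b0,b1} ∩ {b0,b2} = {b0}; idom=b0
  b5: preds {b3,b4}: {b0,b3} ∩ {b0,b2,b4} = {b0}; idom=b0

Frontier:
  join b3 pred b1: b1 stop@b0
  join b3 pred b2: b2 stop@b0
  join b5 pred b3: b3 stop@b0
  join b5 pred b4: b4→b2 stop@b0
  b0 → ∅
  b1 → {b3}
  b2 → {b3,b5}
  b3 → {b5}
  b4 → {b5}
  b5 → ∅

DF(b3) = ["b5"]

Answer: ["b5"]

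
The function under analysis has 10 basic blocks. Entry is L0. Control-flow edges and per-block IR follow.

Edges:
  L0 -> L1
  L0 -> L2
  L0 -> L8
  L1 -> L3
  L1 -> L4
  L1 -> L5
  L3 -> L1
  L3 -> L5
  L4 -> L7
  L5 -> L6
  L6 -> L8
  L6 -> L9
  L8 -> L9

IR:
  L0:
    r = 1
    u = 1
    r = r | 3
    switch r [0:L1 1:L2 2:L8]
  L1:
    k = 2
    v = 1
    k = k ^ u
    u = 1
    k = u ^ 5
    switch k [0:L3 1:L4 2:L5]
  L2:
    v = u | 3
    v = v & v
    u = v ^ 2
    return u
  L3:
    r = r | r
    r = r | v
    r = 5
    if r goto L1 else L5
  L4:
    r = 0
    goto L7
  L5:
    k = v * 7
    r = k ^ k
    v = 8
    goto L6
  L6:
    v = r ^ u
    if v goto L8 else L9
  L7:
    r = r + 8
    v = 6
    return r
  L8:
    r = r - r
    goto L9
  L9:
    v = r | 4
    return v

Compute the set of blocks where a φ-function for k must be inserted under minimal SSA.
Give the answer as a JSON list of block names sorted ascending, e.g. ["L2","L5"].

Answer: ["L1", "L8", "L9"]

Analysis:
idom tree: L1←L0 L2←L0 L3←L1 L4←L1 L5←L1 L6←L5 L7←L4 L8←L0 L9←L0
Dom∩ at merges:
  L1: preds {L0,L3}: {L0} ∩ {L0,L1,L3} = {L0}; idom=L0
  L5: preds {L1,L3}: {L0,L1} ∩ {L0,L1,L3} = {L0,L1}; idom=L1
  L8: preds {L0,L6}: {L0} ∩ {L0,L1,L5,L6} = {L0}; idom=L0
  L9: preds {L6,L8}: {L0,L1,L5,L6} ∩ {L0,L8} = {L0}; idom=L0

DF derivation:
  L1←L0: walk · to L0
  L1←L3: walk L3→L1 to L0
  L5←L1: walk · to L1
  L5←L3: walk L3 to L1
  L8←L0: walk · to L0
  L8←L6: walk L6→L5→L1 to L0
  L9←L6: walk L6→L5→L1 to L0
  L9←L8: walk L8 to L0
  L0 → ∅
  L1 → {L1,L8,L9}
  L2 → ∅
  L3 → {L1,L5}
  L4 → ∅
  L5 → {L8,L9}
  L6 → {L8,L9}
  L7 → ∅
  L8 → {L9}
  L9 → ∅

φ for k: defs {L1,L5}
  DF⁺ = {L1,L8,L9}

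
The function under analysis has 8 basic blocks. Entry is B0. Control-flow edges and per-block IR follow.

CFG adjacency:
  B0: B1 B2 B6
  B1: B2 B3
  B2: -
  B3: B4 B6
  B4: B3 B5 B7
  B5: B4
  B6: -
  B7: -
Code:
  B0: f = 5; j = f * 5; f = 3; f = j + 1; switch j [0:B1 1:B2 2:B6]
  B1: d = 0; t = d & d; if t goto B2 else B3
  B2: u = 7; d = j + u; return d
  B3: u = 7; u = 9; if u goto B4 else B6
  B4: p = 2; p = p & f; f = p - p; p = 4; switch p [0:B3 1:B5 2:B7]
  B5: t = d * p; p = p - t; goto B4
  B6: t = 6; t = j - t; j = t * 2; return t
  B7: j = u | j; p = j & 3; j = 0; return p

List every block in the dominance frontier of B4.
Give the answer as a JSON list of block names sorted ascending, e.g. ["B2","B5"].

Answer: ["B3", "B4"]

Working:
idom tree: B1←B0 B2←B0 B3←B1 B4←B3 B5←B4 B6←B0 B7←B4
Dom∩ at merges:
  B2: preds {B0,B1}: {B0} ∩ {B0,B1} = {B0}; idom=B0
  B3: preds {B1,B4}: {B0,B1} ∩ {B0,B1,B3,B4} = {B0,B1}; idom=B1
  B4: preds {B3,B5}: {B0,B1,B3} ∩ {B0,B1,B3,B4,B5} = {B0,B1,B3}; idom=B3
  B6: preds {B0,B3}: {B0} ∩ {B0,B1,B3} = {B0}; idom=B0

DF walk-up:
  B2←B0: walk · to B0
  B2←B1: walk B1 to B0
  B3←B1: walk · to B1
  B3←B4: walk B4→B3 to B1
  B4←B3: walk · to B3
  B4←B5: walk B5→B4 to B3
  B6←B0: walk · to B0
  B6←B3: walk B3→B1 to B0
  B0 → ∅
  B1 → {B2,B6}
  B2 → ∅
  B3 → {B3,B6}
  B4 → {B3,B4}
  B5 → {B4}
  B6 → ∅
  B7 → ∅

DF(B4) = ["B3", "B4"]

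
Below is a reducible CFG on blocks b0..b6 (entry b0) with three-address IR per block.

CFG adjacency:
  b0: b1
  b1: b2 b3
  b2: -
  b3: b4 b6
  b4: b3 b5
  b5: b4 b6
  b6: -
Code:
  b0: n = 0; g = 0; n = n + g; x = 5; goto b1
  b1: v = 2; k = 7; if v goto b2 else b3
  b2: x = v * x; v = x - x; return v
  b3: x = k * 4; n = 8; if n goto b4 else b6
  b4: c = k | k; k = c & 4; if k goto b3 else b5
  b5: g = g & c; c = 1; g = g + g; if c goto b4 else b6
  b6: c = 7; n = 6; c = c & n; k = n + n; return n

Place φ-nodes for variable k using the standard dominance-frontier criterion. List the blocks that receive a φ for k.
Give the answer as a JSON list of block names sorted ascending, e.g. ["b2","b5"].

Answer: ["b3", "b4", "b6"]

Working:
idom tree: b1←b0 b2←b1 b3←b1 b4←b3 b5←b4 b6←b3
Join-block Dom:
  b3: preds {b1,b4}: {b0,b1} ∩ {b0,b1,b3,b4} = {b0,b1}; idom=b1
  b4: preds {b3,b5}: {b0,b1,b3} ∩ {b0,b1,b3,b4,b5} = {b0,b1,b3}; idom=b3
  b6: preds {b3,b5}: {b0,b1,b3} ∩ {b0,b1,b3,b4,b5} = {b0,b1,b3}; idom=b3

DF derivation:
  b3←b1: walk · to b1
  b3←b4: walk b4→b3 to b1
  b4←b3: walk · to b3
  b4←b5: walk b5→b4 to b3
  b6←b3: walk · to b3
  b6←b5: walk b5→b4 to b3
  b0 → ∅
  b1 → ∅
  b2 → ∅
  b3 → {b3}
  b4 → {b3,b4,b6}
  b5 → {b4,b6}
  b6 → ∅

φ for k: defs {b1,b4,b6}
  DF⁺ = {b3,b4,b6}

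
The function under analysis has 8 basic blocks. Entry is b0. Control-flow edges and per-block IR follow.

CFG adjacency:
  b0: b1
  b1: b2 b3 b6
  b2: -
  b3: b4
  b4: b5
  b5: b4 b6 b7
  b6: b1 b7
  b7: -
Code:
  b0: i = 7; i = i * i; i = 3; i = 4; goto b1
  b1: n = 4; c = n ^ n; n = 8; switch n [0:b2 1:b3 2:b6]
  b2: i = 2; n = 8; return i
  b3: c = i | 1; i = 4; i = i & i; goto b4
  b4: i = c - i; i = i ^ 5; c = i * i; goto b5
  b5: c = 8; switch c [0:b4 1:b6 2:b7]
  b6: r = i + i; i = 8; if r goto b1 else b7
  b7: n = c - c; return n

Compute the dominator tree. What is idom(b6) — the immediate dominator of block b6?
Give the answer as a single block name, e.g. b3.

Answer: b1

Working:
idom tree: b1←b0 b2←b1 b3←b1 b4←b3 b5←b4 b6←b1 b7←b1
Dom∩ at merges:
  b1: preds {b0,b6}: {b0} ∩ {b0,b1,b6} = {b0}; idom=b0
  b4: preds {b3,b5}: {b0,b1,b3} ∩ {b0,b1,b3,b4,b5} = {b0,b1,b3}; idom=b3
  b6: preds {b1,b5}: {b0,b1} ∩ {b0,b1,b3,b4,b5} = {b0,b1}; idom=b1
  b7: preds {b5,b6}: {b0,b1,b3,b4,b5} ∩ {b0,b1,b6} = {b0,b1}; idom=b1

idom(b6) = b1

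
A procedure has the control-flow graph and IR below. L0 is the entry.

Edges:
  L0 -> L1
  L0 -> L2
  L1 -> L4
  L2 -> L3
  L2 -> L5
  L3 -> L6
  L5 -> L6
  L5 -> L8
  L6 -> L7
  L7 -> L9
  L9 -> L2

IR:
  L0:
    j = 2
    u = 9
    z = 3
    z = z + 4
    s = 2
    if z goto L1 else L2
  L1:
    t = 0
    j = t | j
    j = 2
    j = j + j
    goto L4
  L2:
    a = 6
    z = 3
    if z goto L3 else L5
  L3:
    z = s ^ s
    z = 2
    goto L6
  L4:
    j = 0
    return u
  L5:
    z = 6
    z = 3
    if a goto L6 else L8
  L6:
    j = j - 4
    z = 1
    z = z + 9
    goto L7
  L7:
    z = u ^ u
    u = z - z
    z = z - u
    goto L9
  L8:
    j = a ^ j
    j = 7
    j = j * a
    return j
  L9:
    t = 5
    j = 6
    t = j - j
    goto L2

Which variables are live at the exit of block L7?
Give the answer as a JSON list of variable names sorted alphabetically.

Block summaries:
  L0: def={j,s,u,z} ue=∅
  L1: def={j,t} ue={j}
  L2: def={a,z} ue=∅
  L3: def={z} ue={s}
  L4: def={j} ue={u}
  L5: def={z} ue={a}
  L6: def={j,z} ue={j}
  L7: def={u,z} ue={u}
  L8: def={j} ue={a,j}
  L9: def={j,t} ue=∅

Liveness:
  L0 li=∅ lo={j,s,u}
  L1 li={j,u} lo={u}
  L2 li={j,s,u} lo={a,j,s,u}
  L3 li={j,s,u} lo={j,s,u}
  L4 li={u} lo=∅
  L5 li={a,j,s,u} lo={a,j,s,u}
  L6 li={j,s,u} lo={s,u}
  L7 li={s,u} lo={s,u}
  L8 li={a,j} lo=∅
  L9 li={s,u} lo={j,s,u}

live-out(L7) = ["s", "u"]

Answer: ["s", "u"]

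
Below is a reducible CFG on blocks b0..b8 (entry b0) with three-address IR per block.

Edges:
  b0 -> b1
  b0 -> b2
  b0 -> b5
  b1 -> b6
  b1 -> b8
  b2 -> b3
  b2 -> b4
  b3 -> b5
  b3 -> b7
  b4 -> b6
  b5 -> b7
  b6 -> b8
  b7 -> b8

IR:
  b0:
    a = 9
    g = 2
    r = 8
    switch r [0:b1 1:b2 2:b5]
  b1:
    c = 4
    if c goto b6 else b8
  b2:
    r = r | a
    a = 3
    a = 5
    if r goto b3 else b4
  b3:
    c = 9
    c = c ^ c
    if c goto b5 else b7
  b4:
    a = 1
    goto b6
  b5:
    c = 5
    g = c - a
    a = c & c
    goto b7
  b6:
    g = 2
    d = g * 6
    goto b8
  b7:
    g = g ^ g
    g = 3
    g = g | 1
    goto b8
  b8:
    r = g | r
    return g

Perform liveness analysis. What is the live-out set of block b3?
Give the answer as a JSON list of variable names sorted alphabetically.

Answer: ["a", "g", "r"]

Derivation:
Per-block:
  b0: def={a,g,r} ue=∅
  b1: def={c} ue=∅
  b2: def={a,r} ue={a,r}
  b3: def={c} ue=∅
  b4: def={a} ue=∅
  b5: def={a,c,g} ue={a}
  b6: def={d,g} ue=∅
  b7: def={g} ue={g}
  b8: def={r} ue={g,r}

Liveness:
  live b0: ∅→{a,g,r}
  live b1: {g,r}→{g,r}
  live b2: {a,g,r}→{a,g,r}
  live b3: {a,g,r}→{a,g,r}
  live b4: {r}→{r}
  live b5: {a,r}→{g,r}
  live b6: {r}→{g,r}
  live b7: {g,r}→{g,r}
  live b8: {g,r}→∅

live-out(b3) = ["a", "g", "r"]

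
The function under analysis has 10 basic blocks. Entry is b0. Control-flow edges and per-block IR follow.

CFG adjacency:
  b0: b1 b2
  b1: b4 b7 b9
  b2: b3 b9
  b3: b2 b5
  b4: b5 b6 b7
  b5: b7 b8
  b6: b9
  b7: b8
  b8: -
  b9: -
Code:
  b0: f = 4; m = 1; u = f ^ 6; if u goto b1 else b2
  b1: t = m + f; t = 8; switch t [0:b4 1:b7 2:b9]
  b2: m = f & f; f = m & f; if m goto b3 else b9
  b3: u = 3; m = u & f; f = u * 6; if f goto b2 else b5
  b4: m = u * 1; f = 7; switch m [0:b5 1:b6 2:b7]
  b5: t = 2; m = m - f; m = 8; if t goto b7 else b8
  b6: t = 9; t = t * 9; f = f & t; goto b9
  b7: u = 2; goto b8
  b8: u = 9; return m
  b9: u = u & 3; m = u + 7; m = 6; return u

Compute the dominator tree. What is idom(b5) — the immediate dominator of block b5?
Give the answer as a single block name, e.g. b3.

idom tree: b1←b0 b2←b0 b3←b2 b4←b1 b5←b0 b6←b4 b7←b0 b8←b0 b9←b0
Join-block Dom:
  b2: preds {b0,b3}: {b0} ∩ {b0,b2,b3} = {b0}; idom=b0
  b5: preds {b3,b4}: {b0,b2,b3} ∩ {b0,b1,b4} = {b0}; idom=b0
  b7: preds {b1,b4,b5}: {b0,b1} ∩ {b0,b1,b4} ∩ {b0,b5} = {b0}; idom=b0
  b8: preds {b5,b7}: {b0,b5} ∩ {b0,b7} = {b0}; idom=b0
  b9: preds {b1,b2,b6}: {b0,b1} ∩ {b0,b2} ∩ {b0,b1,b4,b6} = {b0}; idom=b0

idom(b5) = b0

Answer: b0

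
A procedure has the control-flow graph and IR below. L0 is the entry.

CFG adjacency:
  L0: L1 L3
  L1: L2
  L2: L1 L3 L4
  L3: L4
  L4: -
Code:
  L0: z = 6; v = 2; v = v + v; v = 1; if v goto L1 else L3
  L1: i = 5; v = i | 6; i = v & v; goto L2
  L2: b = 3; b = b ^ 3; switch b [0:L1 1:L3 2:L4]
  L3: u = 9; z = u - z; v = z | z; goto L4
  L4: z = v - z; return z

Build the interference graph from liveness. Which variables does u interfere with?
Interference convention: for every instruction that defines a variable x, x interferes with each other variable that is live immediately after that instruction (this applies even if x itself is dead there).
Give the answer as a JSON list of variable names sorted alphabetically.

Per-block:
  L0: def={v,z} ue=∅
  L1: def={i,v} ue=∅
  L2: def={b} ue=∅
  L3: def={u,v,z} ue={z}
  L4: def={z} ue={v,z}

Live sets:
  live L0: ∅→{z}
  live L1: {z}→{v,z}
  live L2: {v,z}→{v,z}
  live L3: {z}→{v,z}
  live L4: {v,z}→∅

Conflict graph:
  b — {v,z}
  i — {v,z}
  u — {z}
  v — {b,i,z}
  z — {b,i,u,v}

N(u) = ["z"]

Answer: ["z"]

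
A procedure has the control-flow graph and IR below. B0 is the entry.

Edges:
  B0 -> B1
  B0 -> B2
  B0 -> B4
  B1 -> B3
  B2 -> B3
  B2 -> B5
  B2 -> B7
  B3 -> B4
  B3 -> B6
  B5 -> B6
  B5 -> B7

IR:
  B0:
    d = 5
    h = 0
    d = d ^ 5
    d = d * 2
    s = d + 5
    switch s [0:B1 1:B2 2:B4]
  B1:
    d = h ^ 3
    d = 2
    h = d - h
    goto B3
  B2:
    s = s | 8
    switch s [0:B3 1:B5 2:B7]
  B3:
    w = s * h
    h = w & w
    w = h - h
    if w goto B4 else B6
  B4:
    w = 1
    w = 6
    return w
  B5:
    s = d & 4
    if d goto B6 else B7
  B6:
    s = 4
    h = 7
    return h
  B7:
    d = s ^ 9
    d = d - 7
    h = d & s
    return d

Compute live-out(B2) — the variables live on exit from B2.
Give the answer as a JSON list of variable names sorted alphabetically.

Answer: ["d", "h", "s"]

Analysis:
Per-block:
  B0: def={d,h,s} ue=∅
  B1: def={d,h} ue={h}
  B2: def={s} ue={s}
  B3: def={h,w} ue={h,s}
  B4: def={w} ue=∅
  B5: def={s} ue={d}
  B6: def={h,s} ue=∅
  B7: def={d,h} ue={s}

Backward fixpoint:
  B0: in=∅ out={d,h,s}
  B1: in={h,s} out={h,s}
  B2: in={d,h,s} out={d,h,s}
  B3: in={h,s} out=∅
  B4: in=∅ out=∅
  B5: in={d} out={s}
  B6: in=∅ out=∅
  B7: in={s} out=∅

live-out(B2) = ["d", "h", "s"]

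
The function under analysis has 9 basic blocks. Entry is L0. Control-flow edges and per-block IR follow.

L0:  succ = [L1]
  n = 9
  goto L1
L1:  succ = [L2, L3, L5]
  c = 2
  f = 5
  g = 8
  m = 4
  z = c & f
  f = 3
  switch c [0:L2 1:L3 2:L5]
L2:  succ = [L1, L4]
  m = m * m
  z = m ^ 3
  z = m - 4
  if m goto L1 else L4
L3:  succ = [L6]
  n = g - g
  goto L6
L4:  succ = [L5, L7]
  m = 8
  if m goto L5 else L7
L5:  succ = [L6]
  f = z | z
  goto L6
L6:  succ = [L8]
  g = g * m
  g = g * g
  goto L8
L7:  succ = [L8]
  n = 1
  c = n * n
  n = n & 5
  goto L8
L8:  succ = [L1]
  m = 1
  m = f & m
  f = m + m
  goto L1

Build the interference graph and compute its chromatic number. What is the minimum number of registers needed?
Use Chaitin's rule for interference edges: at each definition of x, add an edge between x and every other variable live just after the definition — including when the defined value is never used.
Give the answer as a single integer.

Answer: 5

Analysis:
Per-block:
  L0: def={n} ue=∅
  L1: def={c,f,g,m,z} ue=∅
  L2: def={m,z} ue={m}
  L3: def={n} ue={g}
  L4: def={m} ue=∅
  L5: def={f} ue={z}
  L6: def={g} ue={g,m}
  L7: def={c,n} ue=∅
  L8: def={f,m} ue={f}

Liveness:
  L0: in=∅ out=∅
  L1: in=∅ out={f,g,m,z}
  L2: in={f,g,m} out={f,g,z}
  L3: in={f,g,m} out={f,g,m}
  L4: in={f,g,z} out={f,g,m,z}
  L5: in={g,m,z} out={f,g,m}
  L6: in={f,g,m} out={f}
  L7: in={f} out={f}
  L8: in={f} out=∅

Interfere edges:
  c — {f,g,m,n,z}
  f — {c,g,m,n,z}
  g — {c,f,m,n,z}
  m — {c,f,g,n,z}
  n — {c,f,g,m}
  z — {c,f,g,m}

Colouring:
  clique {c,f,g,m,n} ⇒ need ≥ 5
  5-colouring: R0={c}  R1={f}  R2={g}  R3={m}  R4={n,z}
  χ = 5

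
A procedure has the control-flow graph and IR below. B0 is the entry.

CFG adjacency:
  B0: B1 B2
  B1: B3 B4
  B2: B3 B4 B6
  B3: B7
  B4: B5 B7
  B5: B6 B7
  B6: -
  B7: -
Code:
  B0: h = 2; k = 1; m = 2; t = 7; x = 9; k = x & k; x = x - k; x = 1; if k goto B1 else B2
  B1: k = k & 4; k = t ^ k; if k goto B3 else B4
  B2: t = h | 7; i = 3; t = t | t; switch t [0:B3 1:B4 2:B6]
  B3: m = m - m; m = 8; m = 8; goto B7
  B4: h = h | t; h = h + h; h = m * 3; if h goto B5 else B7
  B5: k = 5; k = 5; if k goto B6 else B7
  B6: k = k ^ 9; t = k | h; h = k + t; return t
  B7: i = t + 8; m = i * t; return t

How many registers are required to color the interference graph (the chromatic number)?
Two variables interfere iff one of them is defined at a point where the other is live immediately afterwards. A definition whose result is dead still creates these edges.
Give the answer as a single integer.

def/use:
  B0: def={h,k,m,t,x} ue=∅
  B1: def={k} ue={k,t}
  B2: def={i,t} ue={h}
  B3: def={m} ue={m}
  B4: def={h} ue={h,m,t}
  B5: def={k} ue=∅
  B6: def={h,k,t} ue={h,k}
  B7: def={i,m} ue={t}

Backward fixpoint:
  B0 li=∅ lo={h,k,m,t}
  B1 li={h,k,m,t} lo={h,m,t}
  B2 li={h,k,m} lo={h,k,m,t}
  B3 li={m,t} lo={t}
  B4 li={h,m,t} lo={h,t}
  B5 li={h,t} lo={h,k,t}
  B6 li={h,k} lo=∅
  B7 li={t} lo=∅

Conflict graph:
  h: {i,k,m,t,x}
  i: {h,k,m,t}
  k: {h,i,m,t,x}
  m: {h,i,k,t,x}
  t: {h,i,k,m,x}
  x: {h,k,m,t}

Chromatic number:
  {h,i,k,m,t} pairwise interfere (5-clique) ⇒ χ ≥ 5
  assign h→R0 i→R4 k→R1 m→R2 t→R3 x→R4 — no edge inside a register ⇒ χ ≤ 5
  χ = 5

Answer: 5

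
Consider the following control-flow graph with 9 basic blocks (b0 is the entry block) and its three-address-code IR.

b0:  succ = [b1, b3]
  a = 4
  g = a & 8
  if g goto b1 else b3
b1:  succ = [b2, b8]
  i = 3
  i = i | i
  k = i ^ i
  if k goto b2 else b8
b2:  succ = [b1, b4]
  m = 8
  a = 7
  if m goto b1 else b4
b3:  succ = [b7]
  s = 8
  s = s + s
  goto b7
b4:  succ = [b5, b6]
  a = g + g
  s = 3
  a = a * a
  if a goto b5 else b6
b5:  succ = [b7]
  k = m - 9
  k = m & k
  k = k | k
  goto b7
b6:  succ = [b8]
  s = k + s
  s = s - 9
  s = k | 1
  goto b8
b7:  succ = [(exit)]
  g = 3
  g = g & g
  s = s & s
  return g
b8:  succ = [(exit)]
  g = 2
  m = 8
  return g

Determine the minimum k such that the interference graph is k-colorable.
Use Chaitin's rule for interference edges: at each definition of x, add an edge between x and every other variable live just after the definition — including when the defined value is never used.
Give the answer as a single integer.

Answer: 5

Derivation:
Block summaries:
  b0 def {a,g} use ∅
  b1 def {i,k} use ∅
  b2 def {a,m} use ∅
  b3 def {s} use ∅
  b4 def {a,s} use {g}
  b5 def {k} use {m}
  b6 def {s} use {k,s}
  b7 def {g,s} use {s}
  b8 def {g,m} use ∅

Live sets:
  live b0: ∅→{g}
  live b1: {g}→{g,k}
  live b2: {g,k}→{g,k,m}
  live b3: ∅→{s}
  live b4: {g,k,m}→{k,m,s}
  live b5: {m,s}→{s}
  live b6: {k,s}→∅
  live b7: {s}→∅
  live b8: ∅→∅

Conflict graph:
  a↔{g,k,m,s}
  g↔{a,i,k,m,s}
  i↔{g}
  k↔{a,g,m,s}
  m↔{a,g,k,s}
  s↔{a,g,k,m}

Chromatic number:
  lower bound: {a,g,k,m,s} mutually conflict ⇒ χ ≥ 5
  5-colouring: R0={g}  R1={a,i}  R2={k}  R3={m}  R4={s}
  χ = 5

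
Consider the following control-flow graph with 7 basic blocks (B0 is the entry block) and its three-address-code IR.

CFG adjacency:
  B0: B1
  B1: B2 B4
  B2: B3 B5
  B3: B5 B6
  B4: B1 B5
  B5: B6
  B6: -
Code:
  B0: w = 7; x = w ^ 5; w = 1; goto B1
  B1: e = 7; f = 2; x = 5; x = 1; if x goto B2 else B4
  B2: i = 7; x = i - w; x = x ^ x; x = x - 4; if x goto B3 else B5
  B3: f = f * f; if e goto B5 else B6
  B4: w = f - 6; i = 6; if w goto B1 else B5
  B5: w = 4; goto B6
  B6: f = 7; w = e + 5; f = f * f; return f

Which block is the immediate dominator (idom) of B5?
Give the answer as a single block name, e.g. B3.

Answer: B1

Derivation:
idom tree: B1←B0 B2←B1 B3←B2 B4←B1 B5←B1 B6←B1
Dom∩ at merges:
  B1: preds {B0,B4}: {B0} ∩ {B0,B1,B4} = {B0}; idom=B0
  B5: preds {B2,B3,B4}: {B0,B1,B2} ∩ {B0,B1,B2,B3} ∩ {B0,B1,B4} = {B0,B1}; idom=B1
  B6: preds {B3,B5}: {B0,B1,B2,B3} ∩ {B0,B1,B5} = {B0,B1}; idom=B1

idom(B5) = B1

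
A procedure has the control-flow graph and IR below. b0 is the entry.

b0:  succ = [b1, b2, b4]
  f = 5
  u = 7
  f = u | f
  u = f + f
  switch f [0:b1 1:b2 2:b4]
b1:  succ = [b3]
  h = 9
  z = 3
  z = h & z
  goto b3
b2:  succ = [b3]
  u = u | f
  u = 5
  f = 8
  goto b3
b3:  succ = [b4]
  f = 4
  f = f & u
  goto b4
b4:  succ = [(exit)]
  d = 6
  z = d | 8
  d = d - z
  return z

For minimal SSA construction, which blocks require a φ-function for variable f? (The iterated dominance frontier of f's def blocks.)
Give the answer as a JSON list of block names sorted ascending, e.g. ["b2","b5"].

Answer: ["b3", "b4"]

Working:
idom tree: b1←b0 b2←b0 b3←b0 b4←b0
Dom∩ at merges:
  b3: preds {b1,b2}: {b0,b1} ∩ {b0,b2} = {b0}; idom=b0
  b4: preds {b0,b3}: {b0} ∩ {b0,b3} = {b0}; idom=b0

DF walk-up:
  b3←b1: walk b1 to b0
  b3←b2: walk b2 to b0
  b4←b0: walk · to b0
  b4←b3: walk b3 to b0
  b0 → ∅
  b1 → {b3}
  b2 → {b3}
  b3 → {b4}
  b4 → ∅

φ for f: defs {b0,b2,b3}
  DF⁺ = {b3,b4}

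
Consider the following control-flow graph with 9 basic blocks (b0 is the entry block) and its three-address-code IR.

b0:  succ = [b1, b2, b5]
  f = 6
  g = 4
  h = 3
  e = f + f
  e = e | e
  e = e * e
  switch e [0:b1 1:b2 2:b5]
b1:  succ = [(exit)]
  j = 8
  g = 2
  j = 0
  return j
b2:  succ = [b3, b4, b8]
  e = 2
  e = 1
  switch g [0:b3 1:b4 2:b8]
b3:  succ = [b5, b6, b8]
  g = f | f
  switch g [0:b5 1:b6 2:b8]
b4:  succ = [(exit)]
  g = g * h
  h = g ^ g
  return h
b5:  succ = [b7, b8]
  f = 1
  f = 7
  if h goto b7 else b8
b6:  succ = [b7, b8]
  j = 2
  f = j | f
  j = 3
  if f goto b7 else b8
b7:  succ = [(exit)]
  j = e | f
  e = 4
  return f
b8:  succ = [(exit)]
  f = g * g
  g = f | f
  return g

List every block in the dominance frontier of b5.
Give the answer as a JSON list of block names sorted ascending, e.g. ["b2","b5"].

idom tree: b1←b0 b2←b0 b3←b2 b4←b2 b5←b0 b6←b3 b7←b0 b8←b0
Dom∩ at merges:
  b5: preds {b0,b3}: {b0} ∩ {b0,b2,b3} = {b0}; idom=b0
  b7: preds {b5,b6}: {b0,b5} ∩ {b0,b2,b3,b6} = {b0}; idom=b0
  b8: preds {b2,b3,b5,b6}: {b0,b2} ∩ {b0,b2,b3} ∩ {b0,b5} ∩ {b0,b2,b3,b6} = {b0}; idom=b0

DF derivation:
  b5←b0: walk · to b0
  b5←b3: walk b3→b2 to b0
  b7←b5: walk b5 to b0
  b7←b6: walk b6→b3→b2 to b0
  b8←b2: walk b2 to b0
  b8←b3: walk b3→b2 to b0
  b8←b5: walk b5 to b0
  b8←b6: walk b6→b3→b2 to b0
  b0 → ∅
  b1 → ∅
  b2 → {b5,b7,b8}
  b3 → {b5,b7,b8}
  b4 → ∅
  b5 → {b7,b8}
  b6 → {b7,b8}
  b7 → ∅
  b8 → ∅

DF(b5) = ["b7", "b8"]

Answer: ["b7", "b8"]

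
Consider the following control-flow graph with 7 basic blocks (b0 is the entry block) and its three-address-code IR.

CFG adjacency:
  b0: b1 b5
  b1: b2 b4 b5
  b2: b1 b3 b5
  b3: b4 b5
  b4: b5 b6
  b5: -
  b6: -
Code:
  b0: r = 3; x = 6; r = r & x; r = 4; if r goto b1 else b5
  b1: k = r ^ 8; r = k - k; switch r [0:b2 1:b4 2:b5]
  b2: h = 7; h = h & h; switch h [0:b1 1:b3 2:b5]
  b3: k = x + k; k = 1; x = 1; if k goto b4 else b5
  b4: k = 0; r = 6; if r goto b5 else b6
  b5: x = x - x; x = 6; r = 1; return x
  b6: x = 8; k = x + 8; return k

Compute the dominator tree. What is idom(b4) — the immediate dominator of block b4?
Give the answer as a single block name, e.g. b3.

idom tree: b1←b0 b2←b1 b3←b2 b4←b1 b5←b0 b6←b4
Dom at joins:
  b1: preds {b0,b2}: {b0} ∩ {b0,b1,b2} = {b0}; idom=b0
  b4: preds {b1,b3}: {b0,b1} ∩ {b0,b1,b2,b3} = {b0,b1}; idom=b1
  b5: preds {b0,b1,b2,b3,b4}: {b0} ∩ {b0,b1} ∩ {b0,b1,b2} ∩ {b0,b1,b2,b3} ∩ {b0,b1,b4} = {b0}; idom=b0

idom(b4) = b1

Answer: b1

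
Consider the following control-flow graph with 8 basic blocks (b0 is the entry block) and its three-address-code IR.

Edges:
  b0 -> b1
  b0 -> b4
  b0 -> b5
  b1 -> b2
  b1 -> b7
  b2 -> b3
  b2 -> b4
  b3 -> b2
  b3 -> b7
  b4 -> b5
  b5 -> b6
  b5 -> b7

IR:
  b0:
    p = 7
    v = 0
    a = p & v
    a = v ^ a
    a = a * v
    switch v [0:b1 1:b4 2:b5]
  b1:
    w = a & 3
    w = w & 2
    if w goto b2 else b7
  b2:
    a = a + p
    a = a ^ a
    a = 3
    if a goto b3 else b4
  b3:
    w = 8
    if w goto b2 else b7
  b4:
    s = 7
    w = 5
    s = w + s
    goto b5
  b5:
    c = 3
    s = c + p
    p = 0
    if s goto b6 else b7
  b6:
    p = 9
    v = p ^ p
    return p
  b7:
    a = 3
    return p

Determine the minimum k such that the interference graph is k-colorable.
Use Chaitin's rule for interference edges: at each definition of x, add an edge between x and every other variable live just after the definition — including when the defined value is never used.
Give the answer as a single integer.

Answer: 3

Analysis:
def/use:
  b0 def {a,p,v} use ∅
  b1 def {w} use {a}
  b2 def {a} use {a,p}
  b3 def {w} use ∅
  b4 def {s,w} use ∅
  b5 def {c,p,s} use {p}
  b6 def {p,v} use ∅
  b7 def {a} use {p}

Live sets:
  b0 li=∅ lo={a,p}
  b1 li={a,p} lo={a,p}
  b2 li={a,p} lo={a,p}
  b3 li={a,p} lo={a,p}
  b4 li={p} lo={p}
  b5 li={p} lo={p}
  b6 li=∅ lo=∅
  b7 li={p} lo=∅

Interfere edges:
  a: {p,v,w}
  c: {p}
  p: {a,c,s,v,w}
  s: {p,w}
  v: {a,p}
  w: {a,p,s}

Registers:
  clique {a,p,v} ⇒ need ≥ 3
  3-colouring: R0={p}  R1={a,c,s}  R2={v,w}
  χ = 3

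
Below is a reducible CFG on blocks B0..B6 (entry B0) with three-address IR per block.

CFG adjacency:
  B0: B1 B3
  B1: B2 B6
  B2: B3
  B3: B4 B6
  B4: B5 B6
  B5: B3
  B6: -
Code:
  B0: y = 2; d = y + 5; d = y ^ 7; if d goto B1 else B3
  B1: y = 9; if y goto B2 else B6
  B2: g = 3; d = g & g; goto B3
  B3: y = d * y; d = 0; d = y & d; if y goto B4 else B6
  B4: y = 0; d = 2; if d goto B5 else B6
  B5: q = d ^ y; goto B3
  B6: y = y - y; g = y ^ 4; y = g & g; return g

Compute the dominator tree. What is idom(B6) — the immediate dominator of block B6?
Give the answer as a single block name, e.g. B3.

idom tree: B1←B0 B2←B1 B3←B0 B4←B3 B5←B4 B6←B0
Dom at joins:
  B3: preds {B0,B2,B5}: {B0} ∩ {B0,B1,B2} ∩ {B0,B3,B4,B5} = {B0}; idom=B0
  B6: preds {B1,B3,B4}: {B0,B1} ∩ {B0,B3} ∩ {B0,B3,B4} = {B0}; idom=B0

idom(B6) = B0

Answer: B0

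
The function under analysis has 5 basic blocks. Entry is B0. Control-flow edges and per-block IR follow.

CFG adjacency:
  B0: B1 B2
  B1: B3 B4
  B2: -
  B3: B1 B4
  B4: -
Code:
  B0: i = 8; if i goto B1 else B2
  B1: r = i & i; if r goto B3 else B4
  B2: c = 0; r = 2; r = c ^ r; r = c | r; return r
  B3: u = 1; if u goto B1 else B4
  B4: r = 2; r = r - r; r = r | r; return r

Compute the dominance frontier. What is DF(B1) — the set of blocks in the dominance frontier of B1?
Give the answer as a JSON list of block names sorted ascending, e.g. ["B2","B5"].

Answer: ["B1"]

Working:
idom tree: B1←B0 B2←B0 B3←B1 B4←B1
Dom∩ at merges:
  B1: preds {B0,B3}: {B0} ∩ {B0,B1,B3} = {B0}; idom=B0
  B4: preds {B1,B3}: {B0,B1} ∩ {B0,B1,B3} = {B0,B1}; idom=B1

DF walk-up:
  B1←B0: walk · to B0
  B1←B3: walk B3→B1 to B0
  B4←B1: walk · to B1
  B4←B3: walk B3 to B1
  B0 → ∅
  B1 → {B1}
  B2 → ∅
  B3 → {B1,B4}
  B4 → ∅

DF(B1) = ["B1"]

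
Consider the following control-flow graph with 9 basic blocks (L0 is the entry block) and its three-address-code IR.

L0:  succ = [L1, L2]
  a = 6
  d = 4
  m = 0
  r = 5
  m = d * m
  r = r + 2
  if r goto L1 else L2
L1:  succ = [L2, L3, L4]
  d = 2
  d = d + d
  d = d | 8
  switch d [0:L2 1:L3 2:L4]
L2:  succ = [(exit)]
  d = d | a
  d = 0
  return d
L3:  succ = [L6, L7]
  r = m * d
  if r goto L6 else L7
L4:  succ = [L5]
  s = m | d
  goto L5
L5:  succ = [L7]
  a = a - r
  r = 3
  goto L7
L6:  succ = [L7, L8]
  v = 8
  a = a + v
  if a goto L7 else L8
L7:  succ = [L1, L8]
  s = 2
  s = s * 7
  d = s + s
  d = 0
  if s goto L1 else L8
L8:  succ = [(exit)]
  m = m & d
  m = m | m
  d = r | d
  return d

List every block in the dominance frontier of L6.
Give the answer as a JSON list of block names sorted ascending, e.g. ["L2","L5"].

idom tree: L1←L0 L2←L0 L3←L1 L4←L1 L5←L4 L6←L3 L7←L1 L8←L1
Dom at joins:
  L1: preds {L0,L7}: {L0} ∩ {L0,L1,L7} = {L0}; idom=L0
  L2: preds {L0,L1}: {L0} ∩ {L0,L1} = {L0}; idom=L0
  L7: preds {L3,L5,L6}: {L0,L1,L3} ∩ {L0,L1,L4,L5} ∩ {L0,L1,L3,L6} = {L0,L1}; idom=L1
  L8: preds {L6,L7}: {L0,L1,L3,L6} ∩ {L0,L1,L7} = {L0,L1}; idom=L1

Frontier:
  L1←L0: walk · to L0
  L1←L7: walk L7→L1 to L0
  L2←L0: walk · to L0
  L2←L1: walk L1 to L0
  L7←L3: walk L3 to L1
  L7←L5: walk L5→L4 to L1
  L7←L6: walk L6→L3 to L1
  L8←L6: walk L6→L3 to L1
  L8←L7: walk L7 to L1
  L0: DF=∅
  L1: DF={L1,L2}
  L2: DF=∅
  L3: DF={L7,L8}
  L4: DF={L7}
  L5: DF={L7}
  L6: DF={L7,L8}
  L7: DF={L1,L8}
  L8: DF=∅

DF(L6) = ["L7", "L8"]

Answer: ["L7", "L8"]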